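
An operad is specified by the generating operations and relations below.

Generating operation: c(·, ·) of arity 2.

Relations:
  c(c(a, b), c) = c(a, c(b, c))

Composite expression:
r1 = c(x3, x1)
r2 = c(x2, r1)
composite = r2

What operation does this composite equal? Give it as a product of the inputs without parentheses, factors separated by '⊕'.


x2 ⊕ x3 ⊕ x1

All parenthesizations of c agree; list the x-inputs left to right.
c(x3, x1) linearizes to x3 ⊕ x1
c(x2, c(x3, x1)) linearizes to x2 ⊕ x3 ⊕ x1


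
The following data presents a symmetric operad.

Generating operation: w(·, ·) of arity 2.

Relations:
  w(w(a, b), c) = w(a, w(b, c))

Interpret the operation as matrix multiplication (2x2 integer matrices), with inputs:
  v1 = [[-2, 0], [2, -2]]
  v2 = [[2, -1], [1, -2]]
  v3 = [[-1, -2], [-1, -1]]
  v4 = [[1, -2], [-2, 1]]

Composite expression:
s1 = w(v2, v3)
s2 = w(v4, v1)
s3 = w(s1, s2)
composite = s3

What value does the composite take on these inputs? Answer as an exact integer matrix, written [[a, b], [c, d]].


[[-12, 2], [-6, 4]]

w(v2, v3) = [[-1, -3], [1, 0]]
w(v4, v1) = [[-6, 4], [6, -2]]
w(w(v2, v3), w(v4, v1)) = [[-12, 2], [-6, 4]]


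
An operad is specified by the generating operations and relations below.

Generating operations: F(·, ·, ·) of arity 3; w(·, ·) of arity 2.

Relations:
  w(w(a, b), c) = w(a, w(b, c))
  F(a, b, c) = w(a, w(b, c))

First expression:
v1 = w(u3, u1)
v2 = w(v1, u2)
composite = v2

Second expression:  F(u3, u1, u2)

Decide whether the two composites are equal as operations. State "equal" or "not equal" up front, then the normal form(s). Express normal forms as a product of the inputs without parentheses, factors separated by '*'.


equal; the common form is u3 * u1 * u2

Normal form of the first expression: u3 * u1 * u2
Normal form of the second expression: u3 * u1 * u2
The forms coincide; equal.


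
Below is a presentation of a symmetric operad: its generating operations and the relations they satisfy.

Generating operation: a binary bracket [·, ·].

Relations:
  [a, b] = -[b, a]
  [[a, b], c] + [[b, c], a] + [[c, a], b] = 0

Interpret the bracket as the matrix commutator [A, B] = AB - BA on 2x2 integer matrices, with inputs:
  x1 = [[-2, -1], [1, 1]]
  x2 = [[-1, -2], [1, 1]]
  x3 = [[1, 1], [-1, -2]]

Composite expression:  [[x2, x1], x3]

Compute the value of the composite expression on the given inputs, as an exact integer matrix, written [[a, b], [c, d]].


[[5, 10], [-5, -5]]

[x2, x1] = [[-1, -4], [-1, 1]]
[[x2, x1], x3] = [[5, 10], [-5, -5]]


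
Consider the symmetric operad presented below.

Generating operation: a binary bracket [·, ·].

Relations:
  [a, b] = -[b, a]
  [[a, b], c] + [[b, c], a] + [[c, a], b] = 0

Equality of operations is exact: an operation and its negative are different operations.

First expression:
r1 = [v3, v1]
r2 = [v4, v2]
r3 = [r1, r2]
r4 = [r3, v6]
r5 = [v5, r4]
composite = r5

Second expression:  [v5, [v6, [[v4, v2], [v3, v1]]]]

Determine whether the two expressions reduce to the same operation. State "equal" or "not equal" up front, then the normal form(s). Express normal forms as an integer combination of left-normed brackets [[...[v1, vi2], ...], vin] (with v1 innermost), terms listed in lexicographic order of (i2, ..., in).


equal: each reduces to -[[[[[v1, v3], v2], v4], v6], v5] + [[[[[v1, v3], v4], v2], v6], v5]


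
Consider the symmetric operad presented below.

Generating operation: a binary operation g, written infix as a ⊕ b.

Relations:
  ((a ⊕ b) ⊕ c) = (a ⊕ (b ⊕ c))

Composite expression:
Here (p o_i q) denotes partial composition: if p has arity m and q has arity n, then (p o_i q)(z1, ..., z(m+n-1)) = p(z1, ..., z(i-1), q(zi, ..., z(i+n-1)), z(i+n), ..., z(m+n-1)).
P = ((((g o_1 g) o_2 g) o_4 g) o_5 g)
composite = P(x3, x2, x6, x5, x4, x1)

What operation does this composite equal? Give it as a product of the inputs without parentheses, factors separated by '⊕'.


Under associativity of g, the answer is the x's in reading order.
(x2 ⊕ x6) unparenthesizes to x2 ⊕ x6
(x3 ⊕ (x2 ⊕ x6)) unparenthesizes to x3 ⊕ x2 ⊕ x6
(x4 ⊕ x1) unparenthesizes to x4 ⊕ x1
(x5 ⊕ (x4 ⊕ x1)) unparenthesizes to x5 ⊕ x4 ⊕ x1
((x3 ⊕ (x2 ⊕ x6)) ⊕ (x5 ⊕ (x4 ⊕ x1))) unparenthesizes to x3 ⊕ x2 ⊕ x6 ⊕ x5 ⊕ x4 ⊕ x1

x3 ⊕ x2 ⊕ x6 ⊕ x5 ⊕ x4 ⊕ x1


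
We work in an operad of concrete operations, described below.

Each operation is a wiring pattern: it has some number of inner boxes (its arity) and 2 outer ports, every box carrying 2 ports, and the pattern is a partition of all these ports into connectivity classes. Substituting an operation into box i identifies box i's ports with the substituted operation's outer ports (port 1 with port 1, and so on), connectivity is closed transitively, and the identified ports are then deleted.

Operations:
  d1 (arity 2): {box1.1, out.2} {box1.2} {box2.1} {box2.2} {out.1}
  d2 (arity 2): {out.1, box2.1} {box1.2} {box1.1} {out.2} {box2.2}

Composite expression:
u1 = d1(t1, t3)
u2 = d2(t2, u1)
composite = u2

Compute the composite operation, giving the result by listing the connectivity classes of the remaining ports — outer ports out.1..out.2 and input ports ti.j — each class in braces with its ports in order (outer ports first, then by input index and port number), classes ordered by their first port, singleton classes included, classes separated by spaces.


{out.1} {out.2} {t1.1} {t1.2} {t2.1} {t2.2} {t3.1} {t3.2}


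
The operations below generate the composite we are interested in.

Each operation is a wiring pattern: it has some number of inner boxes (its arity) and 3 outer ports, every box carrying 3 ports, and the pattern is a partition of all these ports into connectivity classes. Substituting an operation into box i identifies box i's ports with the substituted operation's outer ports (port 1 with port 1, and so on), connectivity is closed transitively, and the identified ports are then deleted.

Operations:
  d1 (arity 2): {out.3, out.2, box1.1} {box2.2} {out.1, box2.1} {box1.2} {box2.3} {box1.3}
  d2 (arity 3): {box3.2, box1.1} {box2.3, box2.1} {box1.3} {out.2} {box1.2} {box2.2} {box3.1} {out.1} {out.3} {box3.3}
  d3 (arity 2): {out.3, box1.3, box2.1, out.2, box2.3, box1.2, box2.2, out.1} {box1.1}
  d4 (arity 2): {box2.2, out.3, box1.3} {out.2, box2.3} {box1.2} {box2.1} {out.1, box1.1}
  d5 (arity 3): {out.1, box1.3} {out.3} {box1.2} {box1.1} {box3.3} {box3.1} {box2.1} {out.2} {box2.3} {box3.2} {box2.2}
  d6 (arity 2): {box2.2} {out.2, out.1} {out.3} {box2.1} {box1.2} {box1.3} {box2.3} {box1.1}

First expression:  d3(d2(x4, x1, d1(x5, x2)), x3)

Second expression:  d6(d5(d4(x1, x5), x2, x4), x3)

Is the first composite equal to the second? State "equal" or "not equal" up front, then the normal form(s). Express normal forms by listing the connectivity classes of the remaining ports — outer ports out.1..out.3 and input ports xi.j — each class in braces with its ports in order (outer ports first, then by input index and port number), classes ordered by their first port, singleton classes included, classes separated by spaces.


not equal; first: {out.1, out.2, out.3, x3.1, x3.2, x3.3} {x1.1, x1.3} {x1.2} {x2.1} {x2.2} {x2.3} {x4.1, x5.1} {x4.2} {x4.3} {x5.2} {x5.3}; second: {out.1, out.2} {out.3} {x1.1} {x1.2} {x1.3, x5.2} {x2.1} {x2.2} {x2.3} {x3.1} {x3.2} {x3.3} {x4.1} {x4.2} {x4.3} {x5.1} {x5.3}

The first expression reduces to {out.1, out.2, out.3, x3.1, x3.2, x3.3} {x1.1, x1.3} {x1.2} {x2.1} {x2.2} {x2.3} {x4.1, x5.1} {x4.2} {x4.3} {x5.2} {x5.3}
The second expression reduces to {out.1, out.2} {out.3} {x1.1} {x1.2} {x1.3, x5.2} {x2.1} {x2.2} {x2.3} {x3.1} {x3.2} {x3.3} {x4.1} {x4.2} {x4.3} {x5.1} {x5.3}
No match — not equal.


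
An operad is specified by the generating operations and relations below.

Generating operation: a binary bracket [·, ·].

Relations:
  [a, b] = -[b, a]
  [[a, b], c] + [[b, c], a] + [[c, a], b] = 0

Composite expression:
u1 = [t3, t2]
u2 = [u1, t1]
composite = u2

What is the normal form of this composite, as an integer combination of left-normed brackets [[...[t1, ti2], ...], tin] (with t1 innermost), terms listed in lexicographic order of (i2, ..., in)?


A multilinear Lie element is pinned by t1-initial words (t1 innermost).
Composite bracket: [[t3, t2], t1]
Full expansion: 4 signed words from ab - ba (2^2 = 4).
Coefficients come from the t1-initial words:
  from t1t2t3, sign +1: term +[[t1, t2], t3]
  from t1t3t2, sign -1: term -[[t1, t3], t2]

[[t1, t2], t3] - [[t1, t3], t2]


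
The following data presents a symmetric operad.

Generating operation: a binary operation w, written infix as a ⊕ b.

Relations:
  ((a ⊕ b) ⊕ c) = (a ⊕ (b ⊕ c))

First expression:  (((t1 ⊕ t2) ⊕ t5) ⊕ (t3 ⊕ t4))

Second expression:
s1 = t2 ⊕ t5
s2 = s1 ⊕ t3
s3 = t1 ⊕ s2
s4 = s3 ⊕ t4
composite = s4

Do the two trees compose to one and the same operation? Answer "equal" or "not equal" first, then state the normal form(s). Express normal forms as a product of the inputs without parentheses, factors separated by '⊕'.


The first composite normalizes to t1 ⊕ t2 ⊕ t5 ⊕ t3 ⊕ t4
The second composite normalizes to t1 ⊕ t2 ⊕ t5 ⊕ t3 ⊕ t4
Identical normal forms: equal.

equal; both compose to t1 ⊕ t2 ⊕ t5 ⊕ t3 ⊕ t4


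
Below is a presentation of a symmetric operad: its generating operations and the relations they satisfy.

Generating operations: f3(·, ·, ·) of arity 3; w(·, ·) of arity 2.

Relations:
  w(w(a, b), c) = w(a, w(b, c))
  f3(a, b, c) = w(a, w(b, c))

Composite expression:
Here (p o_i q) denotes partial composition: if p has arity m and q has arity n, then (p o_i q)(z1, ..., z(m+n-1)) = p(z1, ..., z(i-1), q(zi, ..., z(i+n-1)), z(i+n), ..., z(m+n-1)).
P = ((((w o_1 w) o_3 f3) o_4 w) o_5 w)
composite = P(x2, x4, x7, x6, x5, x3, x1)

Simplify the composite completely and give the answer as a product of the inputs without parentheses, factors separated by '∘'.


x2 ∘ x4 ∘ x7 ∘ x6 ∘ x5 ∘ x3 ∘ x1

Key point: w is associative — brackets drop, the x-order remains.
w(x2, x4) spells out as x2 ∘ x4
w(x5, x3) spells out as x5 ∘ x3
w(x6, w(x5, x3)) spells out as x6 ∘ x5 ∘ x3
f3(x7, w(x6, w(x5, x3)), x1) spells out as x7 ∘ x6 ∘ x5 ∘ x3 ∘ x1
w(w(x2, x4), f3(x7, w(x6, w(x5, x3)), x1)) spells out as x2 ∘ x4 ∘ x7 ∘ x6 ∘ x5 ∘ x3 ∘ x1


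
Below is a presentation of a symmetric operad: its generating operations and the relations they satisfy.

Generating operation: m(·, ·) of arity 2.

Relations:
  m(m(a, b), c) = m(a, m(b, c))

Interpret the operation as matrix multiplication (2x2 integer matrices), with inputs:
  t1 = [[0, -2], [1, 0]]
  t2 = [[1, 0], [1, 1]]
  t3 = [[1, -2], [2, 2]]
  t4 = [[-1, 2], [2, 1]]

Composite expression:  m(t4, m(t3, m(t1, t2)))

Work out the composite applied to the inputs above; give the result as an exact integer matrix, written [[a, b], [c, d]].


m(t1, t2) = [[-2, -2], [1, 0]]
m(t3, m(t1, t2)) = [[-4, -2], [-2, -4]]
m(t4, m(t3, m(t1, t2))) = [[0, -6], [-10, -8]]

[[0, -6], [-10, -8]]


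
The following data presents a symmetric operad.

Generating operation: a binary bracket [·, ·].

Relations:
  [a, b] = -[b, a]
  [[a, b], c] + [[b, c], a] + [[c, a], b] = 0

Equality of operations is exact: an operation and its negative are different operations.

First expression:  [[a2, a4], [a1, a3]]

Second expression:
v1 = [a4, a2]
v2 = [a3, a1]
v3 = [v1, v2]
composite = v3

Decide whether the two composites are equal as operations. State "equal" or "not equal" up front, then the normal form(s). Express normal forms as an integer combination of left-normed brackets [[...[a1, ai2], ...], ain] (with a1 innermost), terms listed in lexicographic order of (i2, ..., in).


The first expression, normalized: -[[[a1, a3], a2], a4] + [[[a1, a3], a4], a2]
The second expression, normalized: -[[[a1, a3], a2], a4] + [[[a1, a3], a4], a2]
Same normal form: equal.

equal — both sides give -[[[a1, a3], a2], a4] + [[[a1, a3], a4], a2]


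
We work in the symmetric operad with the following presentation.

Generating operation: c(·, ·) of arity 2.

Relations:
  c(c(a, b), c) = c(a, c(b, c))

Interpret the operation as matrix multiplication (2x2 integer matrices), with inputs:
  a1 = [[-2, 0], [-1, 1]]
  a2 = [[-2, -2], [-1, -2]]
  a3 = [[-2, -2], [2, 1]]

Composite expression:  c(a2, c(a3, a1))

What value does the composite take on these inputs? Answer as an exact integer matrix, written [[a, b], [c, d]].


[[-2, 2], [4, 0]]

c(a3, a1) = [[6, -2], [-5, 1]]
c(a2, c(a3, a1)) = [[-2, 2], [4, 0]]


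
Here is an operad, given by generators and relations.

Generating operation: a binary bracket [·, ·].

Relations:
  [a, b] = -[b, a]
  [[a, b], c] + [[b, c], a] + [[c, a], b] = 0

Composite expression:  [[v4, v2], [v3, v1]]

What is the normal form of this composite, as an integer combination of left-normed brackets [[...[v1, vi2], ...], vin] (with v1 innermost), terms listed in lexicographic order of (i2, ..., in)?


-[[[v1, v3], v2], v4] + [[[v1, v3], v4], v2]

Skip Jacobi rewriting: expand, keep v1-initial words, read off terms.
Composite bracket: [[v4, v2], [v3, v1]]
Each bracket splits as ab - ba, giving 8 signed words (2^3 = 8).
Keep just the words that open with v1:
  word v1v3v2v4 has sign -1, contributing -[[[v1, v3], v2], v4]
  word v1v3v4v2 has sign +1, contributing +[[[v1, v3], v4], v2]


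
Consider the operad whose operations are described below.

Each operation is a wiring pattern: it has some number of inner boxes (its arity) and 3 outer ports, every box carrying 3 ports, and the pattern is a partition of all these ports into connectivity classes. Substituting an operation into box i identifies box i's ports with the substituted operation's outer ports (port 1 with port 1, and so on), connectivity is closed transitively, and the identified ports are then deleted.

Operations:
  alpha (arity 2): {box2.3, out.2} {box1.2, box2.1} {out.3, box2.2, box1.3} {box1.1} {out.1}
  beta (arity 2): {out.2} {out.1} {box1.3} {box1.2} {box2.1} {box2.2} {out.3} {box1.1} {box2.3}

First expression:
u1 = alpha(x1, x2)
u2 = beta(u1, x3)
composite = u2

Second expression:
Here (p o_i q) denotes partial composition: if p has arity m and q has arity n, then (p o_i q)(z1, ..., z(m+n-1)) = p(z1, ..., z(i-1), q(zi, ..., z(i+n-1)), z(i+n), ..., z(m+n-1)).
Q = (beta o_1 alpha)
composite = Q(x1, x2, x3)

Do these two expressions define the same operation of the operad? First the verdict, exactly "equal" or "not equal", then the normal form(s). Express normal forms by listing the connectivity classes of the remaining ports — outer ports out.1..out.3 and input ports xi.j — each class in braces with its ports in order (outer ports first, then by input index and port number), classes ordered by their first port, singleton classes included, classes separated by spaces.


equal; both compose to {out.1} {out.2} {out.3} {x1.1} {x1.2, x2.1} {x1.3, x2.2} {x2.3} {x3.1} {x3.2} {x3.3}

The first expression reduces to {out.1} {out.2} {out.3} {x1.1} {x1.2, x2.1} {x1.3, x2.2} {x2.3} {x3.1} {x3.2} {x3.3}
The second expression reduces to {out.1} {out.2} {out.3} {x1.1} {x1.2, x2.1} {x1.3, x2.2} {x2.3} {x3.1} {x3.2} {x3.3}
The forms coincide; equal.


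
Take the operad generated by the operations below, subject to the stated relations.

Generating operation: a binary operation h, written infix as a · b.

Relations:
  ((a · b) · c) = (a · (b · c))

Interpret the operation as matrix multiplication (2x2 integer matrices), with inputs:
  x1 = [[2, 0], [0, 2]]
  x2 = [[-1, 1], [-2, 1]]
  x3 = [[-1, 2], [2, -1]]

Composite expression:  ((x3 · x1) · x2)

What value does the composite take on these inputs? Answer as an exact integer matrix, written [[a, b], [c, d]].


[[-6, 2], [0, 2]]

(x3 · x1) = [[-2, 4], [4, -2]]
((x3 · x1) · x2) = [[-6, 2], [0, 2]]


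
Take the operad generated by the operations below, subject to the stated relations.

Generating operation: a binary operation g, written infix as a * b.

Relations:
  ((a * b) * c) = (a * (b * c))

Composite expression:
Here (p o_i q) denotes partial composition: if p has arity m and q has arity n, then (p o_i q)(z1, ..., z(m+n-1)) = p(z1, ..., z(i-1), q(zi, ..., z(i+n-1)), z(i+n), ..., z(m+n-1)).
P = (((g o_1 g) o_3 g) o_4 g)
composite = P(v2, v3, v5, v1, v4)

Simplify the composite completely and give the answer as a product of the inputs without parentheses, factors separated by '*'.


v2 * v3 * v5 * v1 * v4

Key point: g is associative — brackets drop, the v-order remains.
(v2 * v3) collapses to v2 * v3
(v1 * v4) collapses to v1 * v4
(v5 * (v1 * v4)) collapses to v5 * v1 * v4
((v2 * v3) * (v5 * (v1 * v4))) collapses to v2 * v3 * v5 * v1 * v4


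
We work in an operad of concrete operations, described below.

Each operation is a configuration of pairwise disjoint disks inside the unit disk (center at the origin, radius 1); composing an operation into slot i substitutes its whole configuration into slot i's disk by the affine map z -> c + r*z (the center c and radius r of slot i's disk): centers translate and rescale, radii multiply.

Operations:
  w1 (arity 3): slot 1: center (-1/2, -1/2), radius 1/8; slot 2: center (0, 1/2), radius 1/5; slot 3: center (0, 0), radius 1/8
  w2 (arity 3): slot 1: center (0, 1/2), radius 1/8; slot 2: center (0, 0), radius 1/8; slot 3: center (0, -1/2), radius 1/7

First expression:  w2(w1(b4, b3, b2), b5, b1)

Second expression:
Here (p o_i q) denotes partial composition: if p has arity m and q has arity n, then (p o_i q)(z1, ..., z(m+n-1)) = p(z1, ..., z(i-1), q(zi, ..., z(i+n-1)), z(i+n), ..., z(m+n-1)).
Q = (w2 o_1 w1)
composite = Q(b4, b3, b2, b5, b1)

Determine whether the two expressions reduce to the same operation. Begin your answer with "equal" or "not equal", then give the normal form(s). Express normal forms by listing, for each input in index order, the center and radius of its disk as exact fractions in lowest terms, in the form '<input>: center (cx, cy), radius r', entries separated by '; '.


equal — both sides give b1: center (0, -1/2), radius 1/7; b2: center (0, 1/2), radius 1/64; b3: center (0, 9/16), radius 1/40; b4: center (-1/16, 7/16), radius 1/64; b5: center (0, 0), radius 1/8

Reducing the first expression gives b1: center (0, -1/2), radius 1/7; b2: center (0, 1/2), radius 1/64; b3: center (0, 9/16), radius 1/40; b4: center (-1/16, 7/16), radius 1/64; b5: center (0, 0), radius 1/8
Reducing the second expression gives b1: center (0, -1/2), radius 1/7; b2: center (0, 1/2), radius 1/64; b3: center (0, 9/16), radius 1/40; b4: center (-1/16, 7/16), radius 1/64; b5: center (0, 0), radius 1/8
One common form — equal.


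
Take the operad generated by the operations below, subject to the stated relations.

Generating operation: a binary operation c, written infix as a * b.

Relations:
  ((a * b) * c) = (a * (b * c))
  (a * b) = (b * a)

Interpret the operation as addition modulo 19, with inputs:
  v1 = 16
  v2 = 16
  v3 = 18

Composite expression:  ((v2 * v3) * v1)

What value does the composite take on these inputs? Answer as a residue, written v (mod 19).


(v2 * v3) = 15
((v2 * v3) * v1) = 12

12 (mod 19)


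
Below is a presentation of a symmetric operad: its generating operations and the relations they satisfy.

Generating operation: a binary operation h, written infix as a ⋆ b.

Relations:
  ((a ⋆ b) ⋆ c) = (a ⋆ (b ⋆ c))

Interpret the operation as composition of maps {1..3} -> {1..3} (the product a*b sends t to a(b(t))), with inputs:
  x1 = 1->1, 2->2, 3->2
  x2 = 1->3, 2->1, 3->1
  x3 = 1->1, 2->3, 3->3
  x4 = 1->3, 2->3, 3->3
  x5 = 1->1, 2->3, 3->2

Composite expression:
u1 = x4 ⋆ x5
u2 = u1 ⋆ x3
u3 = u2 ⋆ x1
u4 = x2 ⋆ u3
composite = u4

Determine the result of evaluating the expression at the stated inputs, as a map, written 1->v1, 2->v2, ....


1->1, 2->1, 3->1

(x4 ⋆ x5) = 1->3, 2->3, 3->3
((x4 ⋆ x5) ⋆ x3) = 1->3, 2->3, 3->3
(((x4 ⋆ x5) ⋆ x3) ⋆ x1) = 1->3, 2->3, 3->3
(x2 ⋆ (((x4 ⋆ x5) ⋆ x3) ⋆ x1)) = 1->1, 2->1, 3->1


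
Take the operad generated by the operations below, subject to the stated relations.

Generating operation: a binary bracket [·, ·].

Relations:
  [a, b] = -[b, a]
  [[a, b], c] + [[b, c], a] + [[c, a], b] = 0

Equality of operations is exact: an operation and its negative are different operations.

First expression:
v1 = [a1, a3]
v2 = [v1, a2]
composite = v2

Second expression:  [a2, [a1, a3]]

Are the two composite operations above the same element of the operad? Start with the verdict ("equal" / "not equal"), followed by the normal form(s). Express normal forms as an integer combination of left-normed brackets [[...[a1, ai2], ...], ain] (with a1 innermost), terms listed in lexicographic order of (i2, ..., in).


not equal — first [[a1, a3], a2], second -[[a1, a3], a2]

The first expression, normalized: [[a1, a3], a2]
The second expression, normalized: -[[a1, a3], a2]
No match — not equal.


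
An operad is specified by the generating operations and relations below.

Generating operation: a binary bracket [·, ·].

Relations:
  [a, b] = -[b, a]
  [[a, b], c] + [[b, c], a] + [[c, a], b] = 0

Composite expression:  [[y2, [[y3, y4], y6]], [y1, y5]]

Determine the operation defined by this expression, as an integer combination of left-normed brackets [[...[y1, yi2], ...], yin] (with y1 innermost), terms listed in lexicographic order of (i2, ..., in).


-[[[[[y1, y5], y2], y3], y4], y6] + [[[[[y1, y5], y2], y4], y3], y6] + [[[[[y1, y5], y2], y6], y3], y4] - [[[[[y1, y5], y2], y6], y4], y3] + [[[[[y1, y5], y3], y4], y6], y2] - [[[[[y1, y5], y4], y3], y6], y2] - [[[[[y1, y5], y6], y3], y4], y2] + [[[[[y1, y5], y6], y4], y3], y2]

In the tensor algebra, words opening y1 carry the y1-anchored form.
Composite bracket: [[y2, [[y3, y4], y6]], [y1, y5]]
Under [a, b] = ab - ba we get 32 signed associative words (2^5 = 32).
The y1-initial words carry the normal form:
  y1y5y2y3y4y6 (sign -1) contributes -[[[[[y1, y5], y2], y3], y4], y6]
  y1y5y2y4y3y6 (sign +1) contributes +[[[[[y1, y5], y2], y4], y3], y6]
  y1y5y2y6y3y4 (sign +1) contributes +[[[[[y1, y5], y2], y6], y3], y4]
  y1y5y2y6y4y3 (sign -1) contributes -[[[[[y1, y5], y2], y6], y4], y3]
  y1y5y3y4y6y2 (sign +1) contributes +[[[[[y1, y5], y3], y4], y6], y2]
  y1y5y4y3y6y2 (sign -1) contributes -[[[[[y1, y5], y4], y3], y6], y2]
  y1y5y6y3y4y2 (sign -1) contributes -[[[[[y1, y5], y6], y3], y4], y2]
  y1y5y6y4y3y2 (sign +1) contributes +[[[[[y1, y5], y6], y4], y3], y2]


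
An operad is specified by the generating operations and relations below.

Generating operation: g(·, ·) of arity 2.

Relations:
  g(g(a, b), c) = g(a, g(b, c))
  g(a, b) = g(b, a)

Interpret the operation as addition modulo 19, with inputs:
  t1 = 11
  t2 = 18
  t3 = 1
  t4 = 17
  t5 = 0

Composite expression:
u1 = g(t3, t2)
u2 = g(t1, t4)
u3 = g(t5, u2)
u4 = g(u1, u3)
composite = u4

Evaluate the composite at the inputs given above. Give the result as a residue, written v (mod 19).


9 (mod 19)

g(t3, t2) = 0
g(t1, t4) = 9
g(t5, g(t1, t4)) = 9
g(g(t3, t2), g(t5, g(t1, t4))) = 9


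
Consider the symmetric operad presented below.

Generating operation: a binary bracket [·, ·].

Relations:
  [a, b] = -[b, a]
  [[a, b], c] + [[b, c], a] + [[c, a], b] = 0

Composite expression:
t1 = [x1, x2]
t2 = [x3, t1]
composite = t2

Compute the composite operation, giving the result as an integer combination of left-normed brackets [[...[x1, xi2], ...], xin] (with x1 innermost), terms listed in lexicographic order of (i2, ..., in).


-[[x1, x2], x3]

Left-normed coefficients sit on the x1-initial expansion words.
Composite bracket: [x3, [x1, x2]]
Expanding via [a, b] = ab - ba: 4 signed words (2^2 = 4).
Coefficients come from the x1-initial words:
  x1x2x3 (sign -1) contributes -[[x1, x2], x3]


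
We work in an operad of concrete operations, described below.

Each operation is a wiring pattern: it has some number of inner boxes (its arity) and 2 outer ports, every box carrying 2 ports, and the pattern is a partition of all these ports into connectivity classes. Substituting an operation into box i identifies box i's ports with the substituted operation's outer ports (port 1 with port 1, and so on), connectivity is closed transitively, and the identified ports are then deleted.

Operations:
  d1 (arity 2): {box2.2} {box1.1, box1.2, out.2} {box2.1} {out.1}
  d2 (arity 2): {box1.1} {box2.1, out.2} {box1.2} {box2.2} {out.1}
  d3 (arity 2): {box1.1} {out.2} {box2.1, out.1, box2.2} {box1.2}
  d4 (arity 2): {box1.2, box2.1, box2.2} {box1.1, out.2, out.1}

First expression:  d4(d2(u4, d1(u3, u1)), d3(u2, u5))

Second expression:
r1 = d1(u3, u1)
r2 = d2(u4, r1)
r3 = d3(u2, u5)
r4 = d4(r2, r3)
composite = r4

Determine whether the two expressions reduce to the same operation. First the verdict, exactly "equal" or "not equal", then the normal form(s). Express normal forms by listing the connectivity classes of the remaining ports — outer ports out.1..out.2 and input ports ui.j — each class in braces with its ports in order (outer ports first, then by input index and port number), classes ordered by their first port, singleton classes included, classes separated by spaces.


The first expression reduces to {out.1, out.2} {u1.1} {u1.2} {u2.1} {u2.2} {u3.1, u3.2} {u4.1} {u4.2} {u5.1, u5.2}
The second expression reduces to {out.1, out.2} {u1.1} {u1.2} {u2.1} {u2.2} {u3.1, u3.2} {u4.1} {u4.2} {u5.1, u5.2}
The forms coincide; equal.

equal — both sides give {out.1, out.2} {u1.1} {u1.2} {u2.1} {u2.2} {u3.1, u3.2} {u4.1} {u4.2} {u5.1, u5.2}


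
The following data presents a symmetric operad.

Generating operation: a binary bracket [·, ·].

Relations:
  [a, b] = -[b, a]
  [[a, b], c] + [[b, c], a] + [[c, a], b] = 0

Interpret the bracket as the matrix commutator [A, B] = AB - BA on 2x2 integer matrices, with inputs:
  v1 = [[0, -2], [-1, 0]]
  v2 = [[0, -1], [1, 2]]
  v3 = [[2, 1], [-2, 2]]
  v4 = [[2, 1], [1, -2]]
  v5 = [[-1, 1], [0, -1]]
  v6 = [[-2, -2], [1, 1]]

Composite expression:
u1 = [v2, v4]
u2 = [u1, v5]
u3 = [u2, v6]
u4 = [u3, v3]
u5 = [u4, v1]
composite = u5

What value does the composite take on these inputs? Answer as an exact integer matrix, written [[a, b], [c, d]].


[[-24, 144], [-72, 24]]

[v2, v4] = [[-2, 2], [6, 2]]
[[v2, v4], v5] = [[-6, -4], [0, 6]]
[[[v2, v4], v5], v6] = [[-4, 12], [12, 4]]
[[[[v2, v4], v5], v6], v3] = [[-36, -8], [-16, 36]]
[[[[[v2, v4], v5], v6], v3], v1] = [[-24, 144], [-72, 24]]


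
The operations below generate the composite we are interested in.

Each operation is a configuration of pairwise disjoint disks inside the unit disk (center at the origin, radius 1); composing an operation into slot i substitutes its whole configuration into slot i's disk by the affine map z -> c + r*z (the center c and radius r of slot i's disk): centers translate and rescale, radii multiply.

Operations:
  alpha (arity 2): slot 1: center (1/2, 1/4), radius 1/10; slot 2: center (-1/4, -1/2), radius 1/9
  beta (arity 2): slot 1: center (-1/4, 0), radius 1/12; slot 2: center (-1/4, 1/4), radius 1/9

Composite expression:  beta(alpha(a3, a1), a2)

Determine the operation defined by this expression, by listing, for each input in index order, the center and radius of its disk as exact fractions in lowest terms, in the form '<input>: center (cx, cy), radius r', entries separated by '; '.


a1: center (-13/48, -1/24), radius 1/108; a2: center (-1/4, 1/4), radius 1/9; a3: center (-5/24, 1/48), radius 1/120

Follow each a-input down from beta: c' goes to c + r*c', radius to r*r'.
input a3: composing its 2 substitution steps yields center (-5/24, 1/48), radius 1/120
input a1: composing its 2 substitution steps yields center (-13/48, -1/24), radius 1/108
input a2: composing its 1 substitution step yields center (-1/4, 1/4), radius 1/9


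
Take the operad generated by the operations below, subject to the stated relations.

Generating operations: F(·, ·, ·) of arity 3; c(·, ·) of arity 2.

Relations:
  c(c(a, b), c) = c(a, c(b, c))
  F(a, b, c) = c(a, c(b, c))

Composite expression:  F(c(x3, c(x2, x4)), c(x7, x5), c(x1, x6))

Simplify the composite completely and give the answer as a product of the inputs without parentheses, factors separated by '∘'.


x3 ∘ x2 ∘ x4 ∘ x7 ∘ x5 ∘ x1 ∘ x6

Associativity of F dissolves the nesting; only the x-input order survives.
c(x2, x4) linearizes to x2 ∘ x4
c(x3, c(x2, x4)) linearizes to x3 ∘ x2 ∘ x4
c(x7, x5) linearizes to x7 ∘ x5
c(x1, x6) linearizes to x1 ∘ x6
F(c(x3, c(x2, x4)), c(x7, x5), c(x1, x6)) linearizes to x3 ∘ x2 ∘ x4 ∘ x7 ∘ x5 ∘ x1 ∘ x6


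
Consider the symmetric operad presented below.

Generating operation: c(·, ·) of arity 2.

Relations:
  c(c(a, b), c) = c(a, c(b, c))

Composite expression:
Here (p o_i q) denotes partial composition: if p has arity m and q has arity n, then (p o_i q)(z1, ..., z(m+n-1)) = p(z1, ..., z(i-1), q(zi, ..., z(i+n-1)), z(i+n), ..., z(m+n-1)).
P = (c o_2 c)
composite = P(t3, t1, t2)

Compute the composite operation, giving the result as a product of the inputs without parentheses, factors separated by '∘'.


t3 ∘ t1 ∘ t2

Under associativity of c, the answer is the t's in reading order.
c(t1, t2) spells out as t1 ∘ t2
c(t3, c(t1, t2)) spells out as t3 ∘ t1 ∘ t2


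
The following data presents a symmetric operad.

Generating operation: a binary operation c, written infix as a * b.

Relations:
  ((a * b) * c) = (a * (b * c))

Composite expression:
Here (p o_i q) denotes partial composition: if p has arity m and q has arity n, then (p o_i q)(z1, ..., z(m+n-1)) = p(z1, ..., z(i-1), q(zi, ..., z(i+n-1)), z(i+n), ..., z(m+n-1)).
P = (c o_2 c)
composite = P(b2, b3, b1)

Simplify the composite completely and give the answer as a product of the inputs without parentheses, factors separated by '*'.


All parenthesizations of c agree; list the b-inputs left to right.
(b3 * b1) flattens to b3 * b1
(b2 * (b3 * b1)) flattens to b2 * b3 * b1

b2 * b3 * b1


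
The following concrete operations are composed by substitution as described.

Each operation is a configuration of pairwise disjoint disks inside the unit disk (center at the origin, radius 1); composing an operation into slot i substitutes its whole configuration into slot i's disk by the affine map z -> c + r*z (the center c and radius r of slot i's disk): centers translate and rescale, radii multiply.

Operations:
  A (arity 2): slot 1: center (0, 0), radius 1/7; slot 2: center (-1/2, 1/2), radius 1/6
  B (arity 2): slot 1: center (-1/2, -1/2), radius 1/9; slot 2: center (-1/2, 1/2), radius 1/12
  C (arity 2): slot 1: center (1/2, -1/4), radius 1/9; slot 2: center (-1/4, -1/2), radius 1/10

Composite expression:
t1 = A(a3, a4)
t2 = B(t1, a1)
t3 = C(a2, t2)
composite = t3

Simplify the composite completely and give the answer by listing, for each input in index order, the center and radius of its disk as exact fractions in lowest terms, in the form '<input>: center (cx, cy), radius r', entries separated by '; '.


a1: center (-3/10, -9/20), radius 1/120; a2: center (1/2, -1/4), radius 1/9; a3: center (-3/10, -11/20), radius 1/630; a4: center (-11/36, -49/90), radius 1/540

Follow each a-input down from C: c' goes to c + r*c', radius to r*r'.
a2: after 1 affine step, its disk has center (1/2, -1/4), radius 1/9
a3: after 3 affine steps, its disk has center (-3/10, -11/20), radius 1/630
a4: after 3 affine steps, its disk has center (-11/36, -49/90), radius 1/540
a1: after 2 affine steps, its disk has center (-3/10, -9/20), radius 1/120


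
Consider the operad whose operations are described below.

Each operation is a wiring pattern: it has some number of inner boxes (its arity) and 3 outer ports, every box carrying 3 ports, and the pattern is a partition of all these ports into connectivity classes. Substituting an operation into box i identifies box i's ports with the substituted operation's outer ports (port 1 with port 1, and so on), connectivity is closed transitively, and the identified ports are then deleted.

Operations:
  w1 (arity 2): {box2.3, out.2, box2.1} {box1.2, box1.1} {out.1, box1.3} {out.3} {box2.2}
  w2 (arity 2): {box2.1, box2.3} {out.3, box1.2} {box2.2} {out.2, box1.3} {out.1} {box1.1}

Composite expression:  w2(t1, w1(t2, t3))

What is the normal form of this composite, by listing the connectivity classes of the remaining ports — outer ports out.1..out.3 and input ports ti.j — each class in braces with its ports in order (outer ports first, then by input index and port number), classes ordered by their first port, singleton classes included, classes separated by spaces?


{out.1} {out.2, t1.3} {out.3, t1.2} {t1.1} {t2.1, t2.2} {t2.3} {t3.1, t3.3} {t3.2}

Two ports join when wires chain via w2-identified ports.
composing w1 on (t2, t3), with out.j its own outer ports: {out.1, t2.3} {out.2, t3.1, t3.3} {out.3} {t2.1, t2.2} {t3.2}
composing w2 on (t1, t2, t3), with out.j its own outer ports: {out.1} {out.2, t1.3} {out.3, t1.2} {t1.1} {t2.1, t2.2} {t2.3} {t3.1, t3.3} {t3.2}


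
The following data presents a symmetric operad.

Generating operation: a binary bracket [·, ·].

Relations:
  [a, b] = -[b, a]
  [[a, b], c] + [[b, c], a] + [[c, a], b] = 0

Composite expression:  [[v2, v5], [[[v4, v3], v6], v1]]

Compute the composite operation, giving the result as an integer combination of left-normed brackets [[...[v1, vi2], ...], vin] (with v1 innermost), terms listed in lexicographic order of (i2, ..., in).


-[[[[[v1, v3], v4], v6], v2], v5] + [[[[[v1, v3], v4], v6], v5], v2] + [[[[[v1, v4], v3], v6], v2], v5] - [[[[[v1, v4], v3], v6], v5], v2] + [[[[[v1, v6], v3], v4], v2], v5] - [[[[[v1, v6], v3], v4], v5], v2] - [[[[[v1, v6], v4], v3], v2], v5] + [[[[[v1, v6], v4], v3], v5], v2]

Antisymmetry and Jacobi reduce to v1-anchored left-normed brackets.
Composite bracket: [[v2, v5], [[[v4, v3], v6], v1]]
Full expansion: 32 signed words from ab - ba (2^5 = 32).
Keep just the words that open with v1:
  v1v3v4v6v2v5 appears with sign -1, giving the term -[[[[[v1, v3], v4], v6], v2], v5]
  v1v3v4v6v5v2 appears with sign +1, giving the term +[[[[[v1, v3], v4], v6], v5], v2]
  v1v4v3v6v2v5 appears with sign +1, giving the term +[[[[[v1, v4], v3], v6], v2], v5]
  v1v4v3v6v5v2 appears with sign -1, giving the term -[[[[[v1, v4], v3], v6], v5], v2]
  v1v6v3v4v2v5 appears with sign +1, giving the term +[[[[[v1, v6], v3], v4], v2], v5]
  v1v6v3v4v5v2 appears with sign -1, giving the term -[[[[[v1, v6], v3], v4], v5], v2]
  v1v6v4v3v2v5 appears with sign -1, giving the term -[[[[[v1, v6], v4], v3], v2], v5]
  v1v6v4v3v5v2 appears with sign +1, giving the term +[[[[[v1, v6], v4], v3], v5], v2]


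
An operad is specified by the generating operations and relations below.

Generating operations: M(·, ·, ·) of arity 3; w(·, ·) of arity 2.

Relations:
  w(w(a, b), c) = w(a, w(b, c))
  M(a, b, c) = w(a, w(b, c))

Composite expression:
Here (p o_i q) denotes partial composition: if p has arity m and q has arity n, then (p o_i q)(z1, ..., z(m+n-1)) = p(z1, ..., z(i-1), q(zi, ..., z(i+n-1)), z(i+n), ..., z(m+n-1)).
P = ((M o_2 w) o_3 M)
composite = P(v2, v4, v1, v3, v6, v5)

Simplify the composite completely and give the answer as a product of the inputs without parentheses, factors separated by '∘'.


v2 ∘ v4 ∘ v1 ∘ v3 ∘ v6 ∘ v5

All parenthesizations of M agree; list the v-inputs left to right.
M(v1, v3, v6) reduces to v1 ∘ v3 ∘ v6
w(v4, M(v1, v3, v6)) reduces to v4 ∘ v1 ∘ v3 ∘ v6
M(v2, w(v4, M(v1, v3, v6)), v5) reduces to v2 ∘ v4 ∘ v1 ∘ v3 ∘ v6 ∘ v5


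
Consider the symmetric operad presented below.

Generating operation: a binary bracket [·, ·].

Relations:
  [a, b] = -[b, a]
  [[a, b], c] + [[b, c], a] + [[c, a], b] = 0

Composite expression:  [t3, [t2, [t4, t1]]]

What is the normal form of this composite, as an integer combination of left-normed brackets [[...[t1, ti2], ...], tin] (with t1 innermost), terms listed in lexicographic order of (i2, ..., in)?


-[[[t1, t4], t2], t3]

Antisymmetry and Jacobi reduce to t1-anchored left-normed brackets.
Composite bracket: [t3, [t2, [t4, t1]]]
Each bracket splits as ab - ba, giving 8 signed words (2^3 = 8).
The t1-initial words carry the normal form:
  sign of t1t4t2t3 is -1, so it contributes -[[[t1, t4], t2], t3]


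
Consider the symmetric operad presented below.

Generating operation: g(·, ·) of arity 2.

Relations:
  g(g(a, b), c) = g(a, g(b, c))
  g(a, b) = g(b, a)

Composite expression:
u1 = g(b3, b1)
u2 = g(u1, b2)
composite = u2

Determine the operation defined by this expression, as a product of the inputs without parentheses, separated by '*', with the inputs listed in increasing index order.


b1 * b2 * b3

Both nesting and order wash out for g; what remains is which b's occur.
g(b3, b1) linearizes to b3 * b1
g(g(b3, b1), b2) linearizes to b3 * b1 * b2
reordering the factors by index: b1 * b2 * b3


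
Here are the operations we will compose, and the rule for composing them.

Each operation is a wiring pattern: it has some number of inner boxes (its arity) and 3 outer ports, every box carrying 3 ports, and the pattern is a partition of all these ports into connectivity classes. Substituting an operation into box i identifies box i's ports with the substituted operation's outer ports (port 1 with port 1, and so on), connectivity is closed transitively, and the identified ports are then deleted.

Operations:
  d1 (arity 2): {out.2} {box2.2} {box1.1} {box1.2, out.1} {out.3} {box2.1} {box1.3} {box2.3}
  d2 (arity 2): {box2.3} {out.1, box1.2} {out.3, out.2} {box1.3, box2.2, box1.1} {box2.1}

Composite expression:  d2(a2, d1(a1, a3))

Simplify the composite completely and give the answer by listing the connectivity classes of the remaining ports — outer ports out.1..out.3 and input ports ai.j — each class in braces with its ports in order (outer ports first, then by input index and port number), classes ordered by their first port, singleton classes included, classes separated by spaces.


{out.1, a2.2} {out.2, out.3} {a1.1} {a1.2} {a1.3} {a2.1, a2.3} {a3.1} {a3.2} {a3.3}

Connectivity passes through glued d2-boundaries; trace each wire chain.
after d1, the pattern on (a1, a3) reads {out.1, a1.2} {out.2} {out.3} {a1.1} {a1.3} {a3.1} {a3.2} {a3.3} (out.j = its outer ports)
after d2, the pattern on (a2, a1, a3) reads {out.1, a2.2} {out.2, out.3} {a1.1} {a1.2} {a1.3} {a2.1, a2.3} {a3.1} {a3.2} {a3.3} (out.j = its outer ports)


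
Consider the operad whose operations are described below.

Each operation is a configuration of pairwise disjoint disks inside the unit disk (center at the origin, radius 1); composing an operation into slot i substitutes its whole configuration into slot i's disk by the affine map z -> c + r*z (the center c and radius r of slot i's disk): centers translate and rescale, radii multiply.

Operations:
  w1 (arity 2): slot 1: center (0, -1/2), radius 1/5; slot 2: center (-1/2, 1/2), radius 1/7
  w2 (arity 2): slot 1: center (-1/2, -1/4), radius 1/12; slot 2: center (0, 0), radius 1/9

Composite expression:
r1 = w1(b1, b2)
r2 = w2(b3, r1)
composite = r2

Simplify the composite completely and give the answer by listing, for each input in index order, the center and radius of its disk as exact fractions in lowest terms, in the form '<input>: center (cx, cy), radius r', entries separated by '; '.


b1: center (0, -1/18), radius 1/45; b2: center (-1/18, 1/18), radius 1/63; b3: center (-1/2, -1/4), radius 1/12


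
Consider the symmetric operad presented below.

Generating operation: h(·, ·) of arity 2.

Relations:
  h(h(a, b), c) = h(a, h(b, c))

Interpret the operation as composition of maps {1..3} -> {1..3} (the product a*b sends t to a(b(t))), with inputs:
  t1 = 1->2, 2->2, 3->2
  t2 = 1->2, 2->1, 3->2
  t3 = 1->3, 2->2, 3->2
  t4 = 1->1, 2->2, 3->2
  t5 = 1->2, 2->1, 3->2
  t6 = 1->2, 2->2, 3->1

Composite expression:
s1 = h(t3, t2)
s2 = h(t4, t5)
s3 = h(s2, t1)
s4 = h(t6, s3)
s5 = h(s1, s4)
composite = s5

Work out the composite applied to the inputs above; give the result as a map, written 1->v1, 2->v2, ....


1->3, 2->3, 3->3


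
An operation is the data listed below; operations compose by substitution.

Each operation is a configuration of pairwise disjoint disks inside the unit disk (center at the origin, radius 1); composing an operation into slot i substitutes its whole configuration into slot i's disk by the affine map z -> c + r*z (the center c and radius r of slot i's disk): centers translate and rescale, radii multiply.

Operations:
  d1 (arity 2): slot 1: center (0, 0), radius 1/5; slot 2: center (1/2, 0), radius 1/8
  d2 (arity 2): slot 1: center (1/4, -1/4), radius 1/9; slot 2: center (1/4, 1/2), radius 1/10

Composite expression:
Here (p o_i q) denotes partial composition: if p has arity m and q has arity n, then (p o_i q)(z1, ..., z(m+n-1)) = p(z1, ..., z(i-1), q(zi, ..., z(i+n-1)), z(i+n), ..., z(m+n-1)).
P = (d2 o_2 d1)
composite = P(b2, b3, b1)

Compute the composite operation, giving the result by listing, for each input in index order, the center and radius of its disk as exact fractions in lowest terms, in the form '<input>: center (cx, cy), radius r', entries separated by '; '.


Nesting under d2 composes maps z -> c + r*z down each b-path.
b2: after 1 affine step, its disk has center (1/4, -1/4), radius 1/9
b3: after 2 affine steps, its disk has center (1/4, 1/2), radius 1/50
b1: after 2 affine steps, its disk has center (3/10, 1/2), radius 1/80

b1: center (3/10, 1/2), radius 1/80; b2: center (1/4, -1/4), radius 1/9; b3: center (1/4, 1/2), radius 1/50
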